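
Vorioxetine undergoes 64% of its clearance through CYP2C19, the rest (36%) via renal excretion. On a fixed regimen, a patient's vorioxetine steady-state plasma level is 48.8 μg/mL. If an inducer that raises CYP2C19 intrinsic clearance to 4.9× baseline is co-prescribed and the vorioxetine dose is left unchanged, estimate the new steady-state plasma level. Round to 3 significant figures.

The CYP2C19 pathway (64% of clearance) rises to 4.9× activity: 0.64 × 4.9 = 3.136.
Non-CYP routes (36%) are unchanged.
New clearance relative to baseline: 3.136 + 0.36 = 3.496.
With dosing unchanged, steady-state plasma level scales as 1/CL: 48.8 / 3.496 = 14.0 μg/mL.

14.0 μg/mL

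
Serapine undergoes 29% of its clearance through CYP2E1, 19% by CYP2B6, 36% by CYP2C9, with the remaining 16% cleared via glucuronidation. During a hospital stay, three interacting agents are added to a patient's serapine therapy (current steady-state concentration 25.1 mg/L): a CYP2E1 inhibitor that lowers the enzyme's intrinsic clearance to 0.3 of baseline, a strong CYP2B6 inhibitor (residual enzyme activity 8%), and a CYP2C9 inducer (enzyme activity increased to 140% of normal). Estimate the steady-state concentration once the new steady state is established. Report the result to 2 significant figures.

CYP2E1: 0.29 × 0.3 = 0.087
CYP2B6: 0.19 × 0.08 = 0.0152
CYP2C9: 0.36 × 1.4 = 0.504
Other: 0.16 (unchanged)
CL_new/CL_old = 0.087 + 0.0152 + 0.504 + 0.16 = 0.7662.
Steady-state concentration ∝ 1/CL: new value = 25.1 / 0.7662 = 33 mg/L.

33 mg/L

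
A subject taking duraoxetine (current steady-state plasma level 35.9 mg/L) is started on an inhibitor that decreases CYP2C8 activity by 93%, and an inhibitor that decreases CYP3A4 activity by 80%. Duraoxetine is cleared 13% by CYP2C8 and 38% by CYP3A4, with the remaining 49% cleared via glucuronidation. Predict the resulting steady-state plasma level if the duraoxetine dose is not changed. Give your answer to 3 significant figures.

The CYP2C8 pathway (13% of clearance) falls to 0.07× activity: 0.13 × 0.07 = 0.0091.
The CYP3A4 pathway (38% of clearance) is reduced to 0.2× activity: 0.38 × 0.2 = 0.076.
The remaining 49% of clearance is unaffected.
New clearance relative to baseline: 0.0091 + 0.076 + 0.49 = 0.5751.
Steady-state plasma level ∝ 1/CL: new value = 35.9 / 0.5751 = 62.4 mg/L.

62.4 mg/L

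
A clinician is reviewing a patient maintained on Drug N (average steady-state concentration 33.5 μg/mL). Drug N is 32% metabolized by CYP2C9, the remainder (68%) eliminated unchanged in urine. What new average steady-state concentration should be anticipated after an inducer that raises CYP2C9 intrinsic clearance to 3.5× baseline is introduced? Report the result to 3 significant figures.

The CYP2C9 pathway (32% of clearance) rises to 3.5× activity: 0.32 × 3.5 = 1.12.
The remaining 68% of clearance is unaffected.
New clearance relative to baseline: 1.12 + 0.68 = 1.8.
New average steady-state concentration = baseline ÷ relative clearance = 33.5 / 1.8 = 18.6 μg/mL.

18.6 μg/mL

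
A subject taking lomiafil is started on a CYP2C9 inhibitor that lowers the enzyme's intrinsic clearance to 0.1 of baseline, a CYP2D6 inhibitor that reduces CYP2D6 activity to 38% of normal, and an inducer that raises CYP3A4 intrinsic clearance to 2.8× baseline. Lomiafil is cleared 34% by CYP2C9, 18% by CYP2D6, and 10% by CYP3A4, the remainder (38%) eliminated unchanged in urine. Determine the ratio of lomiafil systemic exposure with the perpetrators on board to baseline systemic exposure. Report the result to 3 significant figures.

The CYP2C9 pathway (34% of clearance) drops to 0.1× activity: 0.34 × 0.1 = 0.034.
The CYP2D6 pathway (18% of clearance) falls to 0.38× activity: 0.18 × 0.38 = 0.0684.
The CYP3A4 pathway (10% of clearance) is boosted to 2.8× activity: 0.1 × 2.8 = 0.28.
The remaining 38% of clearance is unaffected.
Relative clearance = 0.034 + 0.0684 + 0.28 + 0.38 = 0.7624.
Because systemic exposure varies inversely with clearance, the combined effect is 1 / 0.7624 = 1.31.

1.31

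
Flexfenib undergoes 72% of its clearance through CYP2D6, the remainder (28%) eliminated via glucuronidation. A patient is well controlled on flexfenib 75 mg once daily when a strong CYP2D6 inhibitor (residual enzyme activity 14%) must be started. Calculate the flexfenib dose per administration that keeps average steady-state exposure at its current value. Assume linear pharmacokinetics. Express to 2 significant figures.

29 mg

The CYP2D6 pathway (72% of clearance) drops to 0.14× activity: 0.72 × 0.14 = 0.1008.
Non-CYP routes (28%) are unchanged.
New clearance relative to baseline: 0.1008 + 0.28 = 0.3808.
Exposure is unchanged when dose changes in proportion to clearance. New dose = 75 mg × 0.3808 = 29 mg.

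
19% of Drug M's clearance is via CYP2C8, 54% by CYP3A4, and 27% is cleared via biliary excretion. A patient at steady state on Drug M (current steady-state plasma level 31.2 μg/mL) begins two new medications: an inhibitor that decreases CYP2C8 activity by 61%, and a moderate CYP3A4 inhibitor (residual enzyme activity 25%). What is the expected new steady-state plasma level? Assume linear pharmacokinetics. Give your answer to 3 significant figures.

The CYP2C8 pathway (19% of clearance) falls to 0.39× activity: 0.19 × 0.39 = 0.0741.
The CYP3A4 pathway (54% of clearance) is reduced to 0.25× activity: 0.54 × 0.25 = 0.135.
Non-CYP routes (27%) are unchanged.
CL_new/CL_old = 0.0741 + 0.135 + 0.27 = 0.4791.
Dividing the baseline by the relative clearance: 31.2 / 0.4791 = 65.1 μg/mL.

65.1 μg/mL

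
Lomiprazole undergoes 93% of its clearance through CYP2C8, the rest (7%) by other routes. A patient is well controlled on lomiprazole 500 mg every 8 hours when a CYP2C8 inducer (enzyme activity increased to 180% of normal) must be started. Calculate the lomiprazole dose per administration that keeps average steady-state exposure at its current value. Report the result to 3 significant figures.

872 mg

The CYP2C8 pathway (93% of clearance) is boosted to 1.8× activity: 0.93 × 1.8 = 1.674.
The remaining 7% of clearance is unaffected.
Relative clearance = 1.674 + 0.07 = 1.744.
Css,avg = (dose rate)/CL, so holding Css fixed requires dose ∝ CL: 500 × 1.744 = 872 mg.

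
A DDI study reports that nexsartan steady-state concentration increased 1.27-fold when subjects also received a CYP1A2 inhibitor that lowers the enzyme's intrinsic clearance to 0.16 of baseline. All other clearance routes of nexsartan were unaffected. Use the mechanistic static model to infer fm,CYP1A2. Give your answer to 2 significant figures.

0.25

CL'/CL = 1 / 1.27 = 0.7874
0.16·fm + (1 − fm) = 0.7874
fm = (0.7874 − 1) / (0.16 − 1) = 0.25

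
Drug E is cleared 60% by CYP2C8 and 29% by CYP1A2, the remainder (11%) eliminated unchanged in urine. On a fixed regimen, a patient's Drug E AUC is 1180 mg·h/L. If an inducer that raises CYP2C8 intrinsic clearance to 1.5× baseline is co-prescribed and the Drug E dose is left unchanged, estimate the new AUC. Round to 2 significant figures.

The CYP2C8 pathway (60% of clearance) rises to 1.5× activity: 0.6 × 1.5 = 0.9.
CYP1A2 (29%) and the residual 11% are unaffected.
Relative clearance = 0.9 + 0.29 + 0.11 = 1.3.
With dosing unchanged, AUC scales as 1/CL: 1180 / 1.3 = 9.1 × 10² mg·h/L.

9.1 × 10² mg·h/L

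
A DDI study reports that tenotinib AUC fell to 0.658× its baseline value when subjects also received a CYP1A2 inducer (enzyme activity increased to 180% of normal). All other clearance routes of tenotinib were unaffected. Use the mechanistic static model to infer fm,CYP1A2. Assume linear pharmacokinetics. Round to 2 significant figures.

0.65

CL'/CL = 1 / 0.658 = 1.52
1.8·fm + (1 − fm) = 1.52
fm = (1.52 − 1) / (1.8 − 1) = 0.65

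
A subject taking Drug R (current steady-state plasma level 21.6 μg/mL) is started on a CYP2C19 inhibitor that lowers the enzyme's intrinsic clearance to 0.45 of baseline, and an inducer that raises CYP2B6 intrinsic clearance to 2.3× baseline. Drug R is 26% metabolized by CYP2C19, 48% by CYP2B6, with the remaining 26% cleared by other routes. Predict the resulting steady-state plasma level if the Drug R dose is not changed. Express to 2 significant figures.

The CYP2C19 pathway (26% of clearance) falls to 0.45× activity: 0.26 × 0.45 = 0.117.
The CYP2B6 pathway (48% of clearance) is boosted to 2.3× activity: 0.48 × 2.3 = 1.104.
The remaining 26% of clearance is unaffected.
Relative clearance = 0.117 + 1.104 + 0.26 = 1.481.
Steady-state plasma level ∝ 1/CL: new value = 21.6 / 1.481 = 15 μg/mL.

15 μg/mL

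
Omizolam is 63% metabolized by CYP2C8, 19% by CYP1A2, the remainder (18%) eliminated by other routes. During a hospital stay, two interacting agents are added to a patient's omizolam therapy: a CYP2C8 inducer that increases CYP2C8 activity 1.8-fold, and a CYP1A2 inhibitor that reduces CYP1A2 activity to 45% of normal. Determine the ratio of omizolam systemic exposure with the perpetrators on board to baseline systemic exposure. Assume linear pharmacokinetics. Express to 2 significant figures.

0.71

CYP2C8: 0.63 × 1.8 = 1.134
CYP1A2: 0.19 × 0.45 = 0.0855
Other: 0.18 (unchanged)
New clearance relative to baseline: 1.134 + 0.0855 + 0.18 = 1.3995.
Net systemic exposure ratio = 1 / 1.3995 = 0.71.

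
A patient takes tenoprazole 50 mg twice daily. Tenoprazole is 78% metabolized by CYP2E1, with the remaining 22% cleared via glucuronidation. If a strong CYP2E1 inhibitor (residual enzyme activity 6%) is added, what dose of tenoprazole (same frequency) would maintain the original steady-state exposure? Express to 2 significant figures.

CYP2E1: 0.78 × 0.06 = 0.0468
Other: 0.22 (unchanged)
CL_new/CL_old = 0.0468 + 0.22 = 0.2668.
Css,avg = (dose rate)/CL, so holding Css fixed requires dose ∝ CL: 50 × 0.2668 = 13 mg.

13 mg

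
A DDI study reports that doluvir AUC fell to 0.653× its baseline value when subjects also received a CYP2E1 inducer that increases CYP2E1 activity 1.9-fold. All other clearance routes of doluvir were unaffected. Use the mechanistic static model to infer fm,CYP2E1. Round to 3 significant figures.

0.590

Write x for the fraction cleared via CYP2E1. The observed AUC change means clearance rose to 1/0.653 = 1.531 of baseline.
Only the CYP2E1 route changed, so 1.531 = x·1.9 + (1 − x), giving x = 0.590.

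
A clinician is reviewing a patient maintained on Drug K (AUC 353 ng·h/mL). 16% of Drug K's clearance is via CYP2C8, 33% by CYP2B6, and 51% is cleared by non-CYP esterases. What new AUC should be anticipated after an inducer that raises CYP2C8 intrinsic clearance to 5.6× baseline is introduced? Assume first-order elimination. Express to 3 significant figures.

The CYP2C8 pathway (16% of clearance) is boosted to 5.6× activity: 0.16 × 5.6 = 0.896.
CYP2B6 (33%) and the residual 51% are unaffected.
New clearance relative to baseline: 0.896 + 0.33 + 0.51 = 1.736.
AUC ∝ 1/CL, so new value = 353 / 1.736 = 203 ng·h/mL.

203 ng·h/mL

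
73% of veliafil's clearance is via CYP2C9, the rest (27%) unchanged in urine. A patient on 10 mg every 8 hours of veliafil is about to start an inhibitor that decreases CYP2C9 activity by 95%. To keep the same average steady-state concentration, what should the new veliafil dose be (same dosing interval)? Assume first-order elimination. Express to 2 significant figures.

The CYP2C9 pathway (73% of clearance) falls to 0.05× activity: 0.73 × 0.05 = 0.0365.
The remaining 27% of clearance is unaffected.
Relative clearance = 0.0365 + 0.27 = 0.3065.
Exposure is unchanged when dose changes in proportion to clearance. New dose = 10 mg × 0.3065 = 3.1 mg.

3.1 mg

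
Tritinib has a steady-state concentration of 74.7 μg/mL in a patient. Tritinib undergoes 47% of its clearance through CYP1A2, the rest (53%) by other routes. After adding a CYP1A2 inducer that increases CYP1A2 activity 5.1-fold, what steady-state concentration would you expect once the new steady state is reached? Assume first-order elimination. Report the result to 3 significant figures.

The CYP1A2 pathway (47% of clearance) is boosted to 5.1× activity: 0.47 × 5.1 = 2.397.
The remaining 53% of clearance is unaffected.
CL_new/CL_old = 2.397 + 0.53 = 2.927.
Steady-state concentration ∝ 1/CL, so new value = 74.7 / 2.927 = 25.5 μg/mL.

25.5 μg/mL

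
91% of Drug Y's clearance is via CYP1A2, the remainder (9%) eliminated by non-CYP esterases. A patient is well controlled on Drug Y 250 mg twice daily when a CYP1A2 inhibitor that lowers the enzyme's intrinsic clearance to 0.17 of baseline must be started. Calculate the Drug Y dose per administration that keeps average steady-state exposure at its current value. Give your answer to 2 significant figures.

61 mg

CYP1A2: 0.91 × 0.17 = 0.1547
Other: 0.09 (unchanged)
New clearance relative to baseline: 0.1547 + 0.09 = 0.2447.
Exposure is unchanged when dose changes in proportion to clearance. New dose = 250 mg × 0.2447 = 61 mg.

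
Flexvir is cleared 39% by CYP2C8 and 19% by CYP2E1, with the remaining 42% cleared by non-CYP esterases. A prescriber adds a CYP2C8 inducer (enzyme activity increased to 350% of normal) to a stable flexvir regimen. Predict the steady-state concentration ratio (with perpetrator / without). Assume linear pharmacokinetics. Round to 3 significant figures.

0.506

The CYP2C8 pathway (39% of clearance) rises to 3.5× activity: 0.39 × 3.5 = 1.365.
CYP2E1 (19%) and the residual 42% are unaffected.
New clearance relative to baseline: 1.365 + 0.19 + 0.42 = 1.975.
Steady-state concentration ratio = CL_old/CL_new = 1 / 1.975 = 0.506.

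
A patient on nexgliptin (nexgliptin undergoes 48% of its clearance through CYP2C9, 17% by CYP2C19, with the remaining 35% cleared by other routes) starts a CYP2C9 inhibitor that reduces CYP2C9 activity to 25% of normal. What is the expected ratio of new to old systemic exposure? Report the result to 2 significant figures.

1.6

The CYP2C9 pathway (48% of clearance) falls to 0.25× activity: 0.48 × 0.25 = 0.12.
CYP2C19 (17%) and the residual 35% are unaffected.
New clearance relative to baseline: 0.12 + 0.17 + 0.35 = 0.64.
Since systemic exposure ∝ 1/CL, the ratio is 1 / 0.64 = 1.6.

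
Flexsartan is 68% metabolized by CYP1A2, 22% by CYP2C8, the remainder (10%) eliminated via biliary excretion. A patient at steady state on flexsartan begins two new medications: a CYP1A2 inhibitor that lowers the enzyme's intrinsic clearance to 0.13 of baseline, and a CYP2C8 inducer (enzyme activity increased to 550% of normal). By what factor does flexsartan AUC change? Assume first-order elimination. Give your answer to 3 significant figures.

0.715

The CYP1A2 pathway (68% of clearance) drops to 0.13× activity: 0.68 × 0.13 = 0.0884.
The CYP2C8 pathway (22% of clearance) increases to 5.5× activity: 0.22 × 5.5 = 1.21.
Non-CYP routes (10%) are unchanged.
CL_new/CL_old = 0.0884 + 1.21 + 0.1 = 1.3984.
AUC ∝ 1/CL: fold-change = 1 / 1.3984 = 0.715.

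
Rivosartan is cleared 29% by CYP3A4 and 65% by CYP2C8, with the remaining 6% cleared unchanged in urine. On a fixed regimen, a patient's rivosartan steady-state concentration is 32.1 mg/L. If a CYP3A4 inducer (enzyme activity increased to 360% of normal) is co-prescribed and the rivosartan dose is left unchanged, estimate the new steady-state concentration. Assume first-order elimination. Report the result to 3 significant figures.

18.3 mg/L

The CYP3A4 pathway (29% of clearance) rises to 3.6× activity: 0.29 × 3.6 = 1.044.
CYP2C8 (65%) and the residual 6% are unaffected.
CL_new/CL_old = 1.044 + 0.65 + 0.06 = 1.754.
New steady-state concentration = baseline ÷ relative clearance = 32.1 / 1.754 = 18.3 mg/L.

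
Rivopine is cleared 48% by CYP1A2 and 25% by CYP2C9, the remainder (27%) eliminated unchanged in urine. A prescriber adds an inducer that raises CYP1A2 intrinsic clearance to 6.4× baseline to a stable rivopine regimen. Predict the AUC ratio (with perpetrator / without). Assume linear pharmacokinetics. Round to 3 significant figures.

The CYP1A2 pathway (48% of clearance) increases to 6.4× activity: 0.48 × 6.4 = 3.072.
CYP2C9 (25%) and the residual 27% are unaffected.
CL_new/CL_old = 3.072 + 0.25 + 0.27 = 3.592.
AUC is inversely proportional to clearance, so the fold-change is 1 / 3.592 = 0.278.

0.278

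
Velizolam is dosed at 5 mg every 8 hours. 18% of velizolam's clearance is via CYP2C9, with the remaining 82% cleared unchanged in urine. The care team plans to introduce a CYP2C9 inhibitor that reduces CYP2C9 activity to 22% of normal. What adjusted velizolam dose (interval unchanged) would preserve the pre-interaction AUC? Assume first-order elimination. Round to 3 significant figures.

The CYP2C9 pathway (18% of clearance) is reduced to 0.22× activity: 0.18 × 0.22 = 0.0396.
The remaining 82% of clearance is unaffected.
Relative clearance = 0.0396 + 0.82 = 0.8596.
To maintain the same steady-state level, dose must scale with clearance: new dose = 5 × 0.8596 = 4.30 mg.

4.30 mg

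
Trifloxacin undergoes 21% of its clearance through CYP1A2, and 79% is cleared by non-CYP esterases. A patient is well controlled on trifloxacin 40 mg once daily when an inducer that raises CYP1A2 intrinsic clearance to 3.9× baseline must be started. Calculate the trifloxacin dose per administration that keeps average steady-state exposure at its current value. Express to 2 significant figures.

CYP1A2: 0.21 × 3.9 = 0.819
Other: 0.79 (unchanged)
CL_new/CL_old = 0.819 + 0.79 = 1.609.
Exposure is unchanged when dose changes in proportion to clearance. New dose = 40 mg × 1.609 = 64 mg.

64 mg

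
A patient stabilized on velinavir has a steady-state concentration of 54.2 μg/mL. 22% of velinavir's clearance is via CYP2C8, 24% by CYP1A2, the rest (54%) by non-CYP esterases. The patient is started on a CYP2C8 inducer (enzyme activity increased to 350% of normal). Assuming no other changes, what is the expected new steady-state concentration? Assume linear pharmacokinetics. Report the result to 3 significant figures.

35.0 μg/mL

CYP2C8: 0.22 × 3.5 = 0.77
CYP1A2: 0.24 (unchanged)
Other: 0.54 (unchanged)
New clearance relative to baseline: 0.77 + 0.24 + 0.54 = 1.55.
New steady-state concentration = baseline ÷ relative clearance = 54.2 / 1.55 = 35.0 μg/mL.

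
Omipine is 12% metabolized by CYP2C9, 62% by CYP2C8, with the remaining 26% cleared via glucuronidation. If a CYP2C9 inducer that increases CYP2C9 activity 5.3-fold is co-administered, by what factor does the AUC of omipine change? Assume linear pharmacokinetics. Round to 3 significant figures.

0.660

The CYP2C9 pathway (12% of clearance) increases to 5.3× activity: 0.12 × 5.3 = 0.636.
CYP2C8 (62%) and the residual 26% are unaffected.
CL_new/CL_old = 0.636 + 0.62 + 0.26 = 1.516.
AUC ratio = CL_old/CL_new = 1 / 1.516 = 0.660.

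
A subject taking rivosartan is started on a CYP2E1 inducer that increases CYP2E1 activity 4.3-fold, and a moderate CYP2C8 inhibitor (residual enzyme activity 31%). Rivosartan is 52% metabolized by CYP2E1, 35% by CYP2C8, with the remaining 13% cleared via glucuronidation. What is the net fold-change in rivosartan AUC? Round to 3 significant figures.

The CYP2E1 pathway (52% of clearance) rises to 4.3× activity: 0.52 × 4.3 = 2.236.
The CYP2C8 pathway (35% of clearance) is reduced to 0.31× activity: 0.35 × 0.31 = 0.1085.
Non-CYP routes (13%) are unchanged.
New clearance relative to baseline: 2.236 + 0.1085 + 0.13 = 2.4745.
Because AUC varies inversely with clearance, the combined effect is 1 / 2.4745 = 0.404.

0.404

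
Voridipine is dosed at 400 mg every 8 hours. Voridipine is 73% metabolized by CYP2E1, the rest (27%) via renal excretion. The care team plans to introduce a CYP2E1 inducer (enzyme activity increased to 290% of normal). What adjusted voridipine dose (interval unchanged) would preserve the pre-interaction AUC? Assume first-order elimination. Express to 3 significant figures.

CYP2E1: 0.73 × 2.9 = 2.117
Other: 0.27 (unchanged)
Relative clearance = 2.117 + 0.27 = 2.387.
Css,avg = (dose rate)/CL, so holding Css fixed requires dose ∝ CL: 400 × 2.387 = 955 mg.

955 mg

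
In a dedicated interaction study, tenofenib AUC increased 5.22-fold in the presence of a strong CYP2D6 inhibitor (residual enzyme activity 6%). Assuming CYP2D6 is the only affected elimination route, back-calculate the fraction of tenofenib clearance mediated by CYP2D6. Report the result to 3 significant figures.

Let fm be the CYP2D6 fraction. New clearance relative to baseline = fm × 0.06 + (1 − fm).
AUC ratio = 1 / (new CL fraction), so new CL fraction = 1 / 5.22 = 0.1916.
fm × 0.06 + 1 − fm = 0.1916  ⇒  fm × (0.06 − 1) = −0.8084  ⇒  fm = 0.860.

0.860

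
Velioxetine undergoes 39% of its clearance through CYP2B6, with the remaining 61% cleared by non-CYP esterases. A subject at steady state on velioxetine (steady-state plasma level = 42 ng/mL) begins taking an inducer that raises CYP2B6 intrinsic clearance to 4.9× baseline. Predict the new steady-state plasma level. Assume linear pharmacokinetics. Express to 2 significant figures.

17 ng/mL

The CYP2B6 pathway (39% of clearance) is boosted to 4.9× activity: 0.39 × 4.9 = 1.911.
The remaining 61% of clearance is unaffected.
Relative clearance = 1.911 + 0.61 = 2.521.
New steady-state plasma level = baseline ÷ relative clearance = 42 / 2.521 = 17 ng/mL.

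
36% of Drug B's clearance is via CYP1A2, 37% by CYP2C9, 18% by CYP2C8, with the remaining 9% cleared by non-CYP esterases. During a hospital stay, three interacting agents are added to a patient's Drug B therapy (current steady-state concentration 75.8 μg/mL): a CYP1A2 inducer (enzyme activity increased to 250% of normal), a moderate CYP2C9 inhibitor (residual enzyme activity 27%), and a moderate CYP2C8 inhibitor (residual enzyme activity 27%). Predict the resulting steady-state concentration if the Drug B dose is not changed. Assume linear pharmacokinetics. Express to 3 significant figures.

The CYP1A2 pathway (36% of clearance) rises to 2.5× activity: 0.36 × 2.5 = 0.9.
The CYP2C9 pathway (37% of clearance) is reduced to 0.27× activity: 0.37 × 0.27 = 0.0999.
The CYP2C8 pathway (18% of clearance) drops to 0.27× activity: 0.18 × 0.27 = 0.0486.
The remaining 9% of clearance is unaffected.
CL_new/CL_old = 0.9 + 0.0999 + 0.0486 + 0.09 = 1.1385.
Dividing the baseline by the relative clearance: 75.8 / 1.1385 = 66.6 μg/mL.

66.6 μg/mL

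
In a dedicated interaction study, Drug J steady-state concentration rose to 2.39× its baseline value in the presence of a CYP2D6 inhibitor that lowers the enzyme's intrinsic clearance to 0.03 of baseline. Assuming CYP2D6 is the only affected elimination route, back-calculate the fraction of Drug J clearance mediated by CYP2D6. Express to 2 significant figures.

0.60

Call the CYP2D6 fraction fm. After the interaction, CL_new/CL_old = fm × 0.03 + (1 − fm).
Steady-state concentration ratio = 1 / (new CL fraction), so new CL fraction = 1 / 2.39 = 0.4184.
fm × 0.03 + 1 − fm = 0.4184  ⇒  fm × (0.03 − 1) = −0.5816  ⇒  fm = 0.60.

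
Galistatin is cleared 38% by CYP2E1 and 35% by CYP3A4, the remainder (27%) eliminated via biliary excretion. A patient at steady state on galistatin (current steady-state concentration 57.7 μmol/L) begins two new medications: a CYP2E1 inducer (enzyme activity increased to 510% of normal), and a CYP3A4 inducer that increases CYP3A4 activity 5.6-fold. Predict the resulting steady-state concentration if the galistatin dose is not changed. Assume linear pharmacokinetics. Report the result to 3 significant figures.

13.8 μmol/L

CYP2E1: 0.38 × 5.1 = 1.938
CYP3A4: 0.35 × 5.6 = 1.96
Other: 0.27 (unchanged)
Relative clearance = 1.938 + 1.96 + 0.27 = 4.168.
Steady-state concentration ∝ 1/CL: new value = 57.7 / 4.168 = 13.8 μmol/L.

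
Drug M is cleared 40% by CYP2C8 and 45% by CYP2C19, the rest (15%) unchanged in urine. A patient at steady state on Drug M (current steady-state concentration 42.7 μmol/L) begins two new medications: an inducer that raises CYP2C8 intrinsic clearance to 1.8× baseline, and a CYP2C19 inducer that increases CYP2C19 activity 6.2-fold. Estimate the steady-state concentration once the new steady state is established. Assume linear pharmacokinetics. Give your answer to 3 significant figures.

CYP2C8: 0.4 × 1.8 = 0.72
CYP2C19: 0.45 × 6.2 = 2.79
Other: 0.15 (unchanged)
CL_new/CL_old = 0.72 + 2.79 + 0.15 = 3.66.
New steady-state concentration = 42.7 / 3.66 = 11.7 μmol/L (concentration scales inversely with clearance).

11.7 μmol/L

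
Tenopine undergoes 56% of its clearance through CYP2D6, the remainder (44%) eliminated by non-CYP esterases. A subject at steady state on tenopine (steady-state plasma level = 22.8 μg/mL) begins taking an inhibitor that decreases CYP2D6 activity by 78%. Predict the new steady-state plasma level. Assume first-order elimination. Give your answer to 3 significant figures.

40.5 μg/mL

The CYP2D6 pathway (56% of clearance) is reduced to 0.22× activity: 0.56 × 0.22 = 0.1232.
Non-CYP routes (44%) are unchanged.
CL_new/CL_old = 0.1232 + 0.44 = 0.5632.
With dosing unchanged, steady-state plasma level scales as 1/CL: 22.8 / 0.5632 = 40.5 μg/mL.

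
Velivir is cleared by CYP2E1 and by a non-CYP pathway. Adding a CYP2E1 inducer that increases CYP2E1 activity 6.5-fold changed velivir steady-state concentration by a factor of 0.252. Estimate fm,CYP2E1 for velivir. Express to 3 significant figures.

0.540

Write x for the fraction cleared via CYP2E1. The observed steady-state concentration change means clearance rose to 1/0.252 = 3.968 of baseline.
Setting x·6.5 + (1 − x) = 3.968 and solving: x = (3.968 − 1)/(6.5 − 1) = 0.540.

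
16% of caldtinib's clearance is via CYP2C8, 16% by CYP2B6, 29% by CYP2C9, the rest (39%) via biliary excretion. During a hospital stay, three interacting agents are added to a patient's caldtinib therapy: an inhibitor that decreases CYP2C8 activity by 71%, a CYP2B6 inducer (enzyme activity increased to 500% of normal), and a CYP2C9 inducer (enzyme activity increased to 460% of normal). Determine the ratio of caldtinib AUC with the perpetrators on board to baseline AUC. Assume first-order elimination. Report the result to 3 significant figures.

CYP2C8: 0.16 × 0.29 = 0.0464
CYP2B6: 0.16 × 5 = 0.8
CYP2C9: 0.29 × 4.6 = 1.334
Other: 0.39 (unchanged)
New clearance relative to baseline: 0.0464 + 0.8 + 1.334 + 0.39 = 2.5704.
AUC ∝ 1/CL: fold-change = 1 / 2.5704 = 0.389.

0.389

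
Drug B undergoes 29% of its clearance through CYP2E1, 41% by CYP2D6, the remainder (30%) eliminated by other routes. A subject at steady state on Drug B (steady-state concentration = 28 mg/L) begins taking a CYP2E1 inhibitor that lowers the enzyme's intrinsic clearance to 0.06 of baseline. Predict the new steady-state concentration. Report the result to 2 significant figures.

CYP2E1: 0.29 × 0.06 = 0.0174
CYP2D6: 0.41 (unchanged)
Other: 0.3 (unchanged)
Relative clearance = 0.0174 + 0.41 + 0.3 = 0.7274.
Steady-state concentration ∝ 1/CL, so new value = 28 / 0.7274 = 38 mg/L.

38 mg/L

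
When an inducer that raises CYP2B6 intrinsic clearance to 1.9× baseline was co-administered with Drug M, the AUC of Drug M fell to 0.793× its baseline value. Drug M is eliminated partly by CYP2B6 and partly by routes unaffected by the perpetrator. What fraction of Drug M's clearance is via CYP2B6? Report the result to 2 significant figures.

CL'/CL = 1 / 0.793 = 1.261
1.9·fm + (1 − fm) = 1.261
fm = (1.261 − 1) / (1.9 − 1) = 0.29

0.29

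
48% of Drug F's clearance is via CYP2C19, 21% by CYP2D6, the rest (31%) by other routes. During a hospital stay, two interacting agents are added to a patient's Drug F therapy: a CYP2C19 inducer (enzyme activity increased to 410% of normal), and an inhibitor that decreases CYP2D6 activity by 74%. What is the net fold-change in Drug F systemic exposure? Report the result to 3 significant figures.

CYP2C19: 0.48 × 4.1 = 1.968
CYP2D6: 0.21 × 0.26 = 0.0546
Other: 0.31 (unchanged)
CL_new/CL_old = 1.968 + 0.0546 + 0.31 = 2.3326.
Net systemic exposure ratio = 1 / 2.3326 = 0.429.

0.429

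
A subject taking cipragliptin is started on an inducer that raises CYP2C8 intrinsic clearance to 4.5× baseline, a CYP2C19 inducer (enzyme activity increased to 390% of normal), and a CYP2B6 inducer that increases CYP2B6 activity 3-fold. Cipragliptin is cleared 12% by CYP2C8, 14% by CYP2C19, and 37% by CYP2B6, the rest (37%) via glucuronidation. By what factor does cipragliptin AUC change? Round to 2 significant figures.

CYP2C8: 0.12 × 4.5 = 0.54
CYP2C19: 0.14 × 3.9 = 0.546
CYP2B6: 0.37 × 3 = 1.11
Other: 0.37 (unchanged)
New clearance relative to baseline: 0.54 + 0.546 + 1.11 + 0.37 = 2.566.
Because AUC varies inversely with clearance, the combined effect is 1 / 2.566 = 0.39.

0.39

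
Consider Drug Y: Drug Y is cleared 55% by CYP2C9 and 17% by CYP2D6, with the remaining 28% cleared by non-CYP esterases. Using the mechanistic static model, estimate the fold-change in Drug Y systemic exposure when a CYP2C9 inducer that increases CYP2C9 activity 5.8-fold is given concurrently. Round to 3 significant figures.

0.275

The CYP2C9 pathway (55% of clearance) rises to 5.8× activity: 0.55 × 5.8 = 3.19.
CYP2D6 (17%) and the residual 28% are unaffected.
Relative clearance = 3.19 + 0.17 + 0.28 = 3.64.
Systemic exposure is inversely proportional to clearance, so the fold-change is 1 / 3.64 = 0.275.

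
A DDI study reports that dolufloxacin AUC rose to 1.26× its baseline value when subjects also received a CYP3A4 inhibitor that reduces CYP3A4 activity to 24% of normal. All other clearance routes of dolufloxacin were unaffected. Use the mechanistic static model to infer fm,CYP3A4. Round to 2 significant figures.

0.27

CL'/CL = 1 / 1.26 = 0.7937
0.24·fm + (1 − fm) = 0.7937
fm = (0.7937 − 1) / (0.24 − 1) = 0.27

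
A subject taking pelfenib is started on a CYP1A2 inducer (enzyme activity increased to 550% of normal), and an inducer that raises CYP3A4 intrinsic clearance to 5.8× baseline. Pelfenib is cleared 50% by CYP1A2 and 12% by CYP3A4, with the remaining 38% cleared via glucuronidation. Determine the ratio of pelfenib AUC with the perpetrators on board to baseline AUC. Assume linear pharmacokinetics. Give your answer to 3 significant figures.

0.261

The CYP1A2 pathway (50% of clearance) rises to 5.5× activity: 0.5 × 5.5 = 2.75.
The CYP3A4 pathway (12% of clearance) is boosted to 5.8× activity: 0.12 × 5.8 = 0.696.
Non-CYP routes (38%) are unchanged.
Relative clearance = 2.75 + 0.696 + 0.38 = 3.826.
Because AUC varies inversely with clearance, the combined effect is 1 / 3.826 = 0.261.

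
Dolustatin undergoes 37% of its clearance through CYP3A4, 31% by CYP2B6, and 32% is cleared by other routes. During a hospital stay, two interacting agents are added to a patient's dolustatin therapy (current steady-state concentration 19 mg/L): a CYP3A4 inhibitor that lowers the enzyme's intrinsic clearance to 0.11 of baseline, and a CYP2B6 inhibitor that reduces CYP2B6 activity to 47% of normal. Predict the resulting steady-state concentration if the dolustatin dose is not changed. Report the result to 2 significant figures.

38 mg/L

CYP3A4: 0.37 × 0.11 = 0.0407
CYP2B6: 0.31 × 0.47 = 0.1457
Other: 0.32 (unchanged)
New clearance relative to baseline: 0.0407 + 0.1457 + 0.32 = 0.5064.
New steady-state concentration = 19 / 0.5064 = 38 mg/L (concentration scales inversely with clearance).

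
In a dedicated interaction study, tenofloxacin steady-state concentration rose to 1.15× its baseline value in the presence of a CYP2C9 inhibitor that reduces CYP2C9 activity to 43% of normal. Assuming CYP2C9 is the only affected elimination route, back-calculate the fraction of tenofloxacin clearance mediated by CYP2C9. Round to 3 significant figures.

Let x = fm,CYP2C9. Because steady-state concentration ∝ 1/CL, relative clearance fell to 1/1.15 = 0.8696.
Only the CYP2C9 route changed, so 0.8696 = x·0.43 + (1 − x), giving x = 0.229.

0.229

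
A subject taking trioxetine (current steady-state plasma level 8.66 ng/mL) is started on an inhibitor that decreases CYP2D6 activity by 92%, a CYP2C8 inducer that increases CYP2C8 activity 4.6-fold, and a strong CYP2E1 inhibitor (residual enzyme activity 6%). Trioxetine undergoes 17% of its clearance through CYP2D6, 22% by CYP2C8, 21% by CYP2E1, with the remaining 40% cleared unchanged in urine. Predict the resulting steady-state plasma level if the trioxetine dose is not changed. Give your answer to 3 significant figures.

6.02 ng/mL

CYP2D6: 0.17 × 0.08 = 0.0136
CYP2C8: 0.22 × 4.6 = 1.012
CYP2E1: 0.21 × 0.06 = 0.0126
Other: 0.4 (unchanged)
New clearance relative to baseline: 0.0136 + 1.012 + 0.0126 + 0.4 = 1.4382.
New steady-state plasma level = 8.66 / 1.4382 = 6.02 ng/mL (concentration scales inversely with clearance).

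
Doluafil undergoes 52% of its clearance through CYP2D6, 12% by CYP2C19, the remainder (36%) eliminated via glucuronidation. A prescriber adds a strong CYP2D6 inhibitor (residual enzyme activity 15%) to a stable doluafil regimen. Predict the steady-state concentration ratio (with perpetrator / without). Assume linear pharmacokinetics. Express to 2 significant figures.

1.8

The CYP2D6 pathway (52% of clearance) falls to 0.15× activity: 0.52 × 0.15 = 0.078.
CYP2C19 (12%) and the residual 36% are unaffected.
CL_new/CL_old = 0.078 + 0.12 + 0.36 = 0.558.
Steady-state concentration is inversely proportional to clearance, so the fold-change is 1 / 0.558 = 1.8.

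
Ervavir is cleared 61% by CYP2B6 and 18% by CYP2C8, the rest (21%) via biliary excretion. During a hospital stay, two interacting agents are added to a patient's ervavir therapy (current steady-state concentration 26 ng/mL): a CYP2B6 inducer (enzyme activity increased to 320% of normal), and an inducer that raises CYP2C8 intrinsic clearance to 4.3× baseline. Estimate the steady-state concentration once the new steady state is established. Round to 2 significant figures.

8.9 ng/mL

The CYP2B6 pathway (61% of clearance) increases to 3.2× activity: 0.61 × 3.2 = 1.952.
The CYP2C8 pathway (18% of clearance) is boosted to 4.3× activity: 0.18 × 4.3 = 0.774.
The remaining 21% of clearance is unaffected.
New clearance relative to baseline: 1.952 + 0.774 + 0.21 = 2.936.
Steady-state concentration ∝ 1/CL: new value = 26 / 2.936 = 8.9 ng/mL.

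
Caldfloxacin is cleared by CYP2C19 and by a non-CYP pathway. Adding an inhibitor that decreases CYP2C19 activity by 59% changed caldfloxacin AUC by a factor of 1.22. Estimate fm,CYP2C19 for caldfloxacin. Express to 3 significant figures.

Write x for the fraction cleared via CYP2C19. The observed AUC change means clearance fell to 1/1.22 = 0.8197 of baseline.
Setting x·0.41 + (1 − x) = 0.8197 and solving: x = (0.8197 − 1)/(0.41 − 1) = 0.306.

0.306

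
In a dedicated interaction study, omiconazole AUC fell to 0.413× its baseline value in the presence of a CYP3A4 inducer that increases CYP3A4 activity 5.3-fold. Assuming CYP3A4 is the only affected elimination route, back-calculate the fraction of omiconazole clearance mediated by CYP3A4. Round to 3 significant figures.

0.331

Call the CYP3A4 fraction fm. After the interaction, CL_new/CL_old = fm × 5.3 + (1 − fm).
AUC ratio = 1 / (new CL fraction), so new CL fraction = 1 / 0.413 = 2.421.
fm × 5.3 + 1 − fm = 2.421  ⇒  fm × (5.3 − 1) = 1.421  ⇒  fm = 0.331.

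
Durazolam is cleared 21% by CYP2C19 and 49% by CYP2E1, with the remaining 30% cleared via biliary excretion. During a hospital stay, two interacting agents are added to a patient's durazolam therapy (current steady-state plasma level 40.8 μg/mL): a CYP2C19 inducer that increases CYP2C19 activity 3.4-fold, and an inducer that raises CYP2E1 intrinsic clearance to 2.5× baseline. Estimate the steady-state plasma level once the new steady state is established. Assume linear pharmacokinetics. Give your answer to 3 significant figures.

The CYP2C19 pathway (21% of clearance) increases to 3.4× activity: 0.21 × 3.4 = 0.714.
The CYP2E1 pathway (49% of clearance) rises to 2.5× activity: 0.49 × 2.5 = 1.225.
Non-CYP routes (30%) are unchanged.
CL_new/CL_old = 0.714 + 1.225 + 0.3 = 2.239.
Dividing the baseline by the relative clearance: 40.8 / 2.239 = 18.2 μg/mL.

18.2 μg/mL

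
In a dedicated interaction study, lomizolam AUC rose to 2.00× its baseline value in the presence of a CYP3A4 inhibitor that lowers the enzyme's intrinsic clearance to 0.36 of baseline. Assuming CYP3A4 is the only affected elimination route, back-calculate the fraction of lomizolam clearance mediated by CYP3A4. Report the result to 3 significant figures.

CL'/CL = 1 / 2.00 = 0.5
0.36·fm + (1 − fm) = 0.5
fm = (0.5 − 1) / (0.36 − 1) = 0.781

0.781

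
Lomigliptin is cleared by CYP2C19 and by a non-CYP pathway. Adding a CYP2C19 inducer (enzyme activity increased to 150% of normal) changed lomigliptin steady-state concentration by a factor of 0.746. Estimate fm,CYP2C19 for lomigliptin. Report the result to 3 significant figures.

Let x = fm,CYP2C19. Because steady-state concentration ∝ 1/CL, relative clearance rose to 1/0.746 = 1.34.
Setting x·1.5 + (1 − x) = 1.34 and solving: x = (1.34 − 1)/(1.5 − 1) = 0.681.

0.681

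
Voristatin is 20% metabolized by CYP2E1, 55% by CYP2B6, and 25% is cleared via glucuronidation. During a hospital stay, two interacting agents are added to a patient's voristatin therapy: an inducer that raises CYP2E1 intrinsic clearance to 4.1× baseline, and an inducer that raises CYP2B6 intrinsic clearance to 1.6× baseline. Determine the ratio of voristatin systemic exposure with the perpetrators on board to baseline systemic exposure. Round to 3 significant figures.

The CYP2E1 pathway (20% of clearance) is boosted to 4.1× activity: 0.2 × 4.1 = 0.82.
The CYP2B6 pathway (55% of clearance) increases to 1.6× activity: 0.55 × 1.6 = 0.88.
The remaining 25% of clearance is unaffected.
CL_new/CL_old = 0.82 + 0.88 + 0.25 = 1.95.
Net systemic exposure ratio = 1 / 1.95 = 0.513.

0.513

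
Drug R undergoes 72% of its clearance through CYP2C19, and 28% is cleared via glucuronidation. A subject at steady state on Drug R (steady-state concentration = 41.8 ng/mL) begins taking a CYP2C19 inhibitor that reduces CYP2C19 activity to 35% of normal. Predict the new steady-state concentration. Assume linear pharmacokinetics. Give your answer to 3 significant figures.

CYP2C19: 0.72 × 0.35 = 0.252
Other: 0.28 (unchanged)
New clearance relative to baseline: 0.252 + 0.28 = 0.532.
Steady-state concentration ∝ 1/CL, so new value = 41.8 / 0.532 = 78.6 ng/mL.

78.6 ng/mL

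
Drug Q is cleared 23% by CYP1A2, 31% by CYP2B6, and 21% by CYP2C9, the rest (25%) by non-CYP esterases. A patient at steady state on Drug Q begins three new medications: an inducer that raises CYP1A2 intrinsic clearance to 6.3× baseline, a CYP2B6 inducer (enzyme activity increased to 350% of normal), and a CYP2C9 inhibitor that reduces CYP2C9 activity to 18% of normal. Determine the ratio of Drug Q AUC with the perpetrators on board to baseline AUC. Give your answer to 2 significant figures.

0.35

The CYP1A2 pathway (23% of clearance) rises to 6.3× activity: 0.23 × 6.3 = 1.449.
The CYP2B6 pathway (31% of clearance) increases to 3.5× activity: 0.31 × 3.5 = 1.085.
The CYP2C9 pathway (21% of clearance) is reduced to 0.18× activity: 0.21 × 0.18 = 0.0378.
Non-CYP routes (25%) are unchanged.
New clearance relative to baseline: 1.449 + 1.085 + 0.0378 + 0.25 = 2.8218.
AUC ∝ 1/CL: fold-change = 1 / 2.8218 = 0.35.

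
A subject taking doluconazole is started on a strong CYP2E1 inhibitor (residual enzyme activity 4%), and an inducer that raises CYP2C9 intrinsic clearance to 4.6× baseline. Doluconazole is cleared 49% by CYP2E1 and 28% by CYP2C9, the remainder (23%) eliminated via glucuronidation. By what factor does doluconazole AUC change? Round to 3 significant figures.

The CYP2E1 pathway (49% of clearance) drops to 0.04× activity: 0.49 × 0.04 = 0.0196.
The CYP2C9 pathway (28% of clearance) rises to 4.6× activity: 0.28 × 4.6 = 1.288.
The remaining 23% of clearance is unaffected.
CL_new/CL_old = 0.0196 + 1.288 + 0.23 = 1.5376.
AUC ∝ 1/CL: fold-change = 1 / 1.5376 = 0.650.

0.650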